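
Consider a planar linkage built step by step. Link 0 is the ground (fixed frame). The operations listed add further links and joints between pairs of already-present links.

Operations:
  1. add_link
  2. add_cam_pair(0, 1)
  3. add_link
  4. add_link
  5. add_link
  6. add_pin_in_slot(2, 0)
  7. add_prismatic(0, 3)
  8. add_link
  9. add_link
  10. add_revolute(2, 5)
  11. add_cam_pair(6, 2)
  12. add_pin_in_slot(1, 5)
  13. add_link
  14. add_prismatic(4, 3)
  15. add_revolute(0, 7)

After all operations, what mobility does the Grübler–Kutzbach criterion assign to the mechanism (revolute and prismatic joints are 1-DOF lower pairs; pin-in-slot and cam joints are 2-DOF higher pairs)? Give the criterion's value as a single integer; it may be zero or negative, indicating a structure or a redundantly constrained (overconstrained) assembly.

L=1 J1=0 J2=0
add link → L=2 J1=0 J2=0
C@0,1 dof=2 J2 → L=2 J1=0 J2=1
add link → L=3 J1=0 J2=1
add link → L=4 J1=0 J2=1
add link → L=5 J1=0 J2=1
PS@2,0 dof=2 J2 → L=5 J1=0 J2=2
P@0,3 dof=1 J1 → L=5 J1=1 J2=2
add link → L=6 J1=1 J2=2
add link → L=7 J1=1 J2=2
R@2,5 dof=1 J1 → L=7 J1=2 J2=2
C@6,2 dof=2 J2 → L=7 J1=2 J2=3
PS@1,5 dof=2 J2 → L=7 J1=2 J2=4
add link → L=8 J1=2 J2=4
P@4,3 dof=1 J1 → L=8 J1=3 J2=4
R@0,7 dof=1 J1 → L=8 J1=4 J2=4
M=3(L−1)−2J1−J2=3·7−2·4−4=9

M = 9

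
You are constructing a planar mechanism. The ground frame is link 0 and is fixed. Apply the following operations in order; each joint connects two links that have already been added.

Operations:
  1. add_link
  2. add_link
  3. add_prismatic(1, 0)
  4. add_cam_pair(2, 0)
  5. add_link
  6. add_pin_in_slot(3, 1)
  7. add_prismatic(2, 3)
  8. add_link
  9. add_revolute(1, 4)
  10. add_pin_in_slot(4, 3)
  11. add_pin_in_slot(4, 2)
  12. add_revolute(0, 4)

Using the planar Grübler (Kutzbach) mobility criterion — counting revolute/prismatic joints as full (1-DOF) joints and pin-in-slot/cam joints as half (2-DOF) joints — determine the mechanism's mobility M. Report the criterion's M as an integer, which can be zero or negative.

ground; <1,0,0>
#1 <2,0,0>
#2 <3,0,0>
P:1↔0 J1 <3,1,0>
C:2↔0 J2 <3,1,1>
#3 <4,1,1>
PS:3↔1 J2 <4,1,2>
P:2↔3 J1 <4,2,2>
#4 <5,2,2>
R:1↔4 J1 <5,3,2>
PS:4↔3 J2 <5,3,3>
PS:4↔2 J2 <5,3,4>
R:0↔4 J1 <5,4,4>
3×4 − 2×4 − 1×4 = 0

M = 0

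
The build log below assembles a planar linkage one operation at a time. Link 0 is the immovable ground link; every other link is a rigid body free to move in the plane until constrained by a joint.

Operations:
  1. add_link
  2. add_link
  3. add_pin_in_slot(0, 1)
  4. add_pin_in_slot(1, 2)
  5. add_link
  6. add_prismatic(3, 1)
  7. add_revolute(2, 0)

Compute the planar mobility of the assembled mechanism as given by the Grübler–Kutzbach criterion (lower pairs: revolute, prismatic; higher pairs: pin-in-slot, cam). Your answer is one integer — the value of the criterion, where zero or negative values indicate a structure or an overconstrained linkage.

ground; <1,0,0>
#1 <2,0,0>
#2 <3,0,0>
PS:0↔1 J2 <3,0,1>
PS:1↔2 J2 <3,0,2>
#3 <4,0,2>
P:3↔1 J1 <4,1,2>
R:2↔0 J1 <4,2,2>
3×3 − 2×2 − 1×2 = 3

M = 3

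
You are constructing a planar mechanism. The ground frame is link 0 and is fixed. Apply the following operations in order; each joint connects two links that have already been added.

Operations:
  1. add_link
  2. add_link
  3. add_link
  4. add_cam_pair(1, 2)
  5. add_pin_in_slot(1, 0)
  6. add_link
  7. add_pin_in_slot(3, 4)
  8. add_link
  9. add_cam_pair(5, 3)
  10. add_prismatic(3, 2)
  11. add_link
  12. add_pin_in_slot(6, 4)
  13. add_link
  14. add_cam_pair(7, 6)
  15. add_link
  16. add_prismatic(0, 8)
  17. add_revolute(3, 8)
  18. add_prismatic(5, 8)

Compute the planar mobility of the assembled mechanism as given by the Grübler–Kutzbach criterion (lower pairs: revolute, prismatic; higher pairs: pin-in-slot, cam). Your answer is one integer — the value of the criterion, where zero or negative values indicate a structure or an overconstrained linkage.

M = 10

L=1 J1=0 J2=0
add link → L=2 J1=0 J2=0
add link → L=3 J1=0 J2=0
add link → L=4 J1=0 J2=0
C@1,2 dof=2 J2 → L=4 J1=0 J2=1
PS@1,0 dof=2 J2 → L=4 J1=0 J2=2
add link → L=5 J1=0 J2=2
PS@3,4 dof=2 J2 → L=5 J1=0 J2=3
add link → L=6 J1=0 J2=3
C@5,3 dof=2 J2 → L=6 J1=0 J2=4
P@3,2 dof=1 J1 → L=6 J1=1 J2=4
add link → L=7 J1=1 J2=4
PS@6,4 dof=2 J2 → L=7 J1=1 J2=5
add link → L=8 J1=1 J2=5
C@7,6 dof=2 J2 → L=8 J1=1 J2=6
add link → L=9 J1=1 J2=6
P@0,8 dof=1 J1 → L=9 J1=2 J2=6
R@3,8 dof=1 J1 → L=9 J1=3 J2=6
P@5,8 dof=1 J1 → L=9 J1=4 J2=6
M=3(L−1)−2J1−J2=3·8−2·4−6=10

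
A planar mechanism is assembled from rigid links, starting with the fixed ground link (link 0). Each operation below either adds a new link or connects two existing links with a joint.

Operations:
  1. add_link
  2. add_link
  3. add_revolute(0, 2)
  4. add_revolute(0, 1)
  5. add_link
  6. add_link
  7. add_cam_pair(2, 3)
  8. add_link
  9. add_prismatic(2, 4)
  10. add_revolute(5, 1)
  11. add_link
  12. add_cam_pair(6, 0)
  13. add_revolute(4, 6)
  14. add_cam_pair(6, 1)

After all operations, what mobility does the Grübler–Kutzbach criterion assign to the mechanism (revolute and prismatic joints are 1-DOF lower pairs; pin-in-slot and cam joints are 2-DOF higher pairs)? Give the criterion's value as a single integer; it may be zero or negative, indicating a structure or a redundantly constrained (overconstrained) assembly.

link 0 = ground. State L|J1|J2 = 1|0|0
+link1  2|0|0
+link2  3|0|0
R(0,2) f=1→J1  3|1|0
R(0,1) f=1→J1  3|2|0
+link3  4|2|0
+link4  5|2|0
C(2,3) f=2→J2  5|2|1
+link5  6|2|1
P(2,4) f=1→J1  6|3|1
R(5,1) f=1→J1  6|4|1
+link6  7|4|1
C(6,0) f=2→J2  7|4|2
R(4,6) f=1→J1  7|5|2
C(6,1) f=2→J2  7|5|3
M = 3(7−1)−2·5−3 = 18−10−3 = 5

M = 5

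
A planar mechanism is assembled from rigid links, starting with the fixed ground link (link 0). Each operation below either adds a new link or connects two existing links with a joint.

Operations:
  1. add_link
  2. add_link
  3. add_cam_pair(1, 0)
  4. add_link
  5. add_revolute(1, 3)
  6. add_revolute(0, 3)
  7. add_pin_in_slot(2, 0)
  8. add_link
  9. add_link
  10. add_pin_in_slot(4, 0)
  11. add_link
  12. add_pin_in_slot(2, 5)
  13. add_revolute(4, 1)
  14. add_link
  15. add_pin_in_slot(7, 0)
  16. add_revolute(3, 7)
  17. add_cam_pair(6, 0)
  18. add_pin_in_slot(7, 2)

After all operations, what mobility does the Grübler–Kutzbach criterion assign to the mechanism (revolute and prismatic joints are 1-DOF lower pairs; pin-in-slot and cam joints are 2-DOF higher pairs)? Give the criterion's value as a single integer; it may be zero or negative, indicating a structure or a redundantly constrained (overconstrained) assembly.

link 0 = ground. State L|J1|J2 = 1|0|0
+link1  2|0|0
+link2  3|0|0
C(1,0) f=2→J2  3|0|1
+link3  4|0|1
R(1,3) f=1→J1  4|1|1
R(0,3) f=1→J1  4|2|1
PS(2,0) f=2→J2  4|2|2
+link4  5|2|2
+link5  6|2|2
PS(4,0) f=2→J2  6|2|3
+link6  7|2|3
PS(2,5) f=2→J2  7|2|4
R(4,1) f=1→J1  7|3|4
+link7  8|3|4
PS(7,0) f=2→J2  8|3|5
R(3,7) f=1→J1  8|4|5
C(6,0) f=2→J2  8|4|6
PS(7,2) f=2→J2  8|4|7
M = 3(8−1)−2·4−7 = 21−8−7 = 6

M = 6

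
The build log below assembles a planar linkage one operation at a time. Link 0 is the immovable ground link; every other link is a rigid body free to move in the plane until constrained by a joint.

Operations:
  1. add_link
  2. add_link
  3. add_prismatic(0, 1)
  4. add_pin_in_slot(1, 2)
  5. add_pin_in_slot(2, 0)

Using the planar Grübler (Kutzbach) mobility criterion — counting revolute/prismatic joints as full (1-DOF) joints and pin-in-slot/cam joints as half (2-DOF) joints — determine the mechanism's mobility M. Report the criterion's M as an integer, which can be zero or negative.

ground; <1,0,0>
#1 <2,0,0>
#2 <3,0,0>
P:0↔1 J1 <3,1,0>
PS:1↔2 J2 <3,1,1>
PS:2↔0 J2 <3,1,2>
3×2 − 2×1 − 1×2 = 2

M = 2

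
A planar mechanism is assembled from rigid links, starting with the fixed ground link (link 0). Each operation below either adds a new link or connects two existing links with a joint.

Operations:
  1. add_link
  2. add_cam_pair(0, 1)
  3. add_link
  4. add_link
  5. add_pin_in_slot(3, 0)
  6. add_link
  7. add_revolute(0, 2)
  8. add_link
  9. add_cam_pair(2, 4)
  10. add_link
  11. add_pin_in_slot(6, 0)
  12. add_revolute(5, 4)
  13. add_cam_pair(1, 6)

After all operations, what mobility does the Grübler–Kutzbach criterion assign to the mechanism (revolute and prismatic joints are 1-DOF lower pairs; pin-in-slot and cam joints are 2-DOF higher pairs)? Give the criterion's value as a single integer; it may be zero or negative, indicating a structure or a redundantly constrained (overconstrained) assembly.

M = 9

[1;0;0] (link 0 is ground)
L+ [2;0;0]
C(0,1)∈J2 [2;0;1]
L+ [3;0;1]
L+ [4;0;1]
PS(3,0)∈J2 [4;0;2]
L+ [5;0;2]
R(0,2)∈J1 [5;1;2]
L+ [6;1;2]
C(2,4)∈J2 [6;1;3]
L+ [7;1;3]
PS(6,0)∈J2 [7;1;4]
R(5,4)∈J1 [7;2;4]
C(1,6)∈J2 [7;2;5]
mobility = 18 − 4 − 5 = 9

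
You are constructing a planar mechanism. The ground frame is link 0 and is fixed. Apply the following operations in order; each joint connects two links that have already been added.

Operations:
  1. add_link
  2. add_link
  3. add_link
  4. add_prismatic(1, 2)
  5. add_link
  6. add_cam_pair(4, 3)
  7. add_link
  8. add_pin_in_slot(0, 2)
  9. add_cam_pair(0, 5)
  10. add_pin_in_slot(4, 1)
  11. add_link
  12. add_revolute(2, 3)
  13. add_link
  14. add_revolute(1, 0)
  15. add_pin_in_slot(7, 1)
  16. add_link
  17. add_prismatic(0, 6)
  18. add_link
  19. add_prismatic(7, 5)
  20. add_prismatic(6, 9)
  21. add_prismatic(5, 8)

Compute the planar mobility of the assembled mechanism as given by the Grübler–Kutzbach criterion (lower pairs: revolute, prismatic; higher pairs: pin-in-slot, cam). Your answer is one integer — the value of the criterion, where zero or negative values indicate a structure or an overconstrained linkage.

[1;0;0] (link 0 is ground)
L+ [2;0;0]
L+ [3;0;0]
L+ [4;0;0]
P(1,2)∈J1 [4;1;0]
L+ [5;1;0]
C(4,3)∈J2 [5;1;1]
L+ [6;1;1]
PS(0,2)∈J2 [6;1;2]
C(0,5)∈J2 [6;1;3]
PS(4,1)∈J2 [6;1;4]
L+ [7;1;4]
R(2,3)∈J1 [7;2;4]
L+ [8;2;4]
R(1,0)∈J1 [8;3;4]
PS(7,1)∈J2 [8;3;5]
L+ [9;3;5]
P(0,6)∈J1 [9;4;5]
L+ [10;4;5]
P(7,5)∈J1 [10;5;5]
P(6,9)∈J1 [10;6;5]
P(5,8)∈J1 [10;7;5]
mobility = 27 − 14 − 5 = 8

M = 8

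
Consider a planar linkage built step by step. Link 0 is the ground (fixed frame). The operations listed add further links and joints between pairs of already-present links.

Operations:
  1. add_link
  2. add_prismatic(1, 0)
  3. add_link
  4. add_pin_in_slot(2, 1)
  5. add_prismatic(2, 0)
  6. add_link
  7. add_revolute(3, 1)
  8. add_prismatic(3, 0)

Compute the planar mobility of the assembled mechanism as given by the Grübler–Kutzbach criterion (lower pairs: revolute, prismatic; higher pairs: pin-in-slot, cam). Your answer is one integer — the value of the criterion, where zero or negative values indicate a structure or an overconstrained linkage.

ground; <1,0,0>
#1 <2,0,0>
P:1↔0 J1 <2,1,0>
#2 <3,1,0>
PS:2↔1 J2 <3,1,1>
P:2↔0 J1 <3,2,1>
#3 <4,2,1>
R:3↔1 J1 <4,3,1>
P:3↔0 J1 <4,4,1>
3×3 − 2×4 − 1×1 = 0

M = 0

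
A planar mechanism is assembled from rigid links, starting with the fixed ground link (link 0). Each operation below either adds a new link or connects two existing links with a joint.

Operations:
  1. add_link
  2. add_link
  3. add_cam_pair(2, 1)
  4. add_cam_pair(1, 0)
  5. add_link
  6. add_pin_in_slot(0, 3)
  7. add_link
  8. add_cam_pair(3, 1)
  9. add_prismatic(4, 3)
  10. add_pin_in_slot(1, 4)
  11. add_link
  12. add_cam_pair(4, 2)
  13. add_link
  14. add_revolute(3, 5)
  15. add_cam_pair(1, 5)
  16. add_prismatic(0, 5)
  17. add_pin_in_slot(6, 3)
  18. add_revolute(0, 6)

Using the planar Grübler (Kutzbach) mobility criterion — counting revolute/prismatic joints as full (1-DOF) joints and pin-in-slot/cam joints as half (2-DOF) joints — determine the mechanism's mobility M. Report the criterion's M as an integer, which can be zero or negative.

[1;0;0] (link 0 is ground)
L+ [2;0;0]
L+ [3;0;0]
C(2,1)∈J2 [3;0;1]
C(1,0)∈J2 [3;0;2]
L+ [4;0;2]
PS(0,3)∈J2 [4;0;3]
L+ [5;0;3]
C(3,1)∈J2 [5;0;4]
P(4,3)∈J1 [5;1;4]
PS(1,4)∈J2 [5;1;5]
L+ [6;1;5]
C(4,2)∈J2 [6;1;6]
L+ [7;1;6]
R(3,5)∈J1 [7;2;6]
C(1,5)∈J2 [7;2;7]
P(0,5)∈J1 [7;3;7]
PS(6,3)∈J2 [7;3;8]
R(0,6)∈J1 [7;4;8]
mobility = 18 − 8 − 8 = 2

M = 2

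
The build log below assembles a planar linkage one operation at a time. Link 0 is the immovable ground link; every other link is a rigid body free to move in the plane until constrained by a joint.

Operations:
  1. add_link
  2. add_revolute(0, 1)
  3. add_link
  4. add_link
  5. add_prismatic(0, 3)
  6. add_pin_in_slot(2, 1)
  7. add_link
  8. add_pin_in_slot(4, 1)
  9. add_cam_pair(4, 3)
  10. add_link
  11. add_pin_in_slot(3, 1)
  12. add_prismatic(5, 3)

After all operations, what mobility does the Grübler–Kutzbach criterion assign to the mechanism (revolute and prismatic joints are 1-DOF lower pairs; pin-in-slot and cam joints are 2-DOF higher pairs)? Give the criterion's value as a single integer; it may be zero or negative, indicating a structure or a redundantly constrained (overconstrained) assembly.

L=1 J1=0 J2=0
add link → L=2 J1=0 J2=0
R@0,1 dof=1 J1 → L=2 J1=1 J2=0
add link → L=3 J1=1 J2=0
add link → L=4 J1=1 J2=0
P@0,3 dof=1 J1 → L=4 J1=2 J2=0
PS@2,1 dof=2 J2 → L=4 J1=2 J2=1
add link → L=5 J1=2 J2=1
PS@4,1 dof=2 J2 → L=5 J1=2 J2=2
C@4,3 dof=2 J2 → L=5 J1=2 J2=3
add link → L=6 J1=2 J2=3
PS@3,1 dof=2 J2 → L=6 J1=2 J2=4
P@5,3 dof=1 J1 → L=6 J1=3 J2=4
M=3(L−1)−2J1−J2=3·5−2·3−4=5

M = 5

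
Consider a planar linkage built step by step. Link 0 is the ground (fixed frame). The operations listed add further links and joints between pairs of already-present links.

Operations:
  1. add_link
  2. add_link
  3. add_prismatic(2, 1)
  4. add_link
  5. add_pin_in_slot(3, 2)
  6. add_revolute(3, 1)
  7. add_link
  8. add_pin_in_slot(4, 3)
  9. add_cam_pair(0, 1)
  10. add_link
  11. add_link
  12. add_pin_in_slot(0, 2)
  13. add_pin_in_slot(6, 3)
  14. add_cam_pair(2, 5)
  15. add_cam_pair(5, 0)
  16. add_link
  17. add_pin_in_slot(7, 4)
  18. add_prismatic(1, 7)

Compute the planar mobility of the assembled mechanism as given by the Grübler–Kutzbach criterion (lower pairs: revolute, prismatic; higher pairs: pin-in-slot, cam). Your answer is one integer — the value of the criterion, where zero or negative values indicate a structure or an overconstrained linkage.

ground; <1,0,0>
#1 <2,0,0>
#2 <3,0,0>
P:2↔1 J1 <3,1,0>
#3 <4,1,0>
PS:3↔2 J2 <4,1,1>
R:3↔1 J1 <4,2,1>
#4 <5,2,1>
PS:4↔3 J2 <5,2,2>
C:0↔1 J2 <5,2,3>
#5 <6,2,3>
#6 <7,2,3>
PS:0↔2 J2 <7,2,4>
PS:6↔3 J2 <7,2,5>
C:2↔5 J2 <7,2,6>
C:5↔0 J2 <7,2,7>
#7 <8,2,7>
PS:7↔4 J2 <8,2,8>
P:1↔7 J1 <8,3,8>
3×7 − 2×3 − 1×8 = 7

M = 7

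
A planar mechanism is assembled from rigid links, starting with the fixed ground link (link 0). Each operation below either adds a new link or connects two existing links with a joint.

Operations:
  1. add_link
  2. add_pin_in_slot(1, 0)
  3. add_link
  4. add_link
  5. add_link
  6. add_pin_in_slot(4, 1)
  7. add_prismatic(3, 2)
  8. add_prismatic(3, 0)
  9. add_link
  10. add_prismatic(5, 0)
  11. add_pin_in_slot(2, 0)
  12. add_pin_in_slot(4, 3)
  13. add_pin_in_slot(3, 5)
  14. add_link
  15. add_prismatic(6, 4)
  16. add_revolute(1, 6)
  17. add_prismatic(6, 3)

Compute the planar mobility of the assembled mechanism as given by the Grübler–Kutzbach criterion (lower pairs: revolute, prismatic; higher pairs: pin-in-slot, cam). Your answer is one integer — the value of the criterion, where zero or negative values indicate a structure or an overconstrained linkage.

M = 1

(L,J1,J2)=(1,0,0); link0 fixed
link1: (2,0,0)
PS 1-0 [J2]: (2,0,1)
link2: (3,0,1)
link3: (4,0,1)
link4: (5,0,1)
PS 4-1 [J2]: (5,0,2)
P 3-2 [J1]: (5,1,2)
P 3-0 [J1]: (5,2,2)
link5: (6,2,2)
P 5-0 [J1]: (6,3,2)
PS 2-0 [J2]: (6,3,3)
PS 4-3 [J2]: (6,3,4)
PS 3-5 [J2]: (6,3,5)
link6: (7,3,5)
P 6-4 [J1]: (7,4,5)
R 1-6 [J1]: (7,5,5)
P 6-3 [J1]: (7,6,5)
Grübler: 3·6 − 2·6 − 5 = 1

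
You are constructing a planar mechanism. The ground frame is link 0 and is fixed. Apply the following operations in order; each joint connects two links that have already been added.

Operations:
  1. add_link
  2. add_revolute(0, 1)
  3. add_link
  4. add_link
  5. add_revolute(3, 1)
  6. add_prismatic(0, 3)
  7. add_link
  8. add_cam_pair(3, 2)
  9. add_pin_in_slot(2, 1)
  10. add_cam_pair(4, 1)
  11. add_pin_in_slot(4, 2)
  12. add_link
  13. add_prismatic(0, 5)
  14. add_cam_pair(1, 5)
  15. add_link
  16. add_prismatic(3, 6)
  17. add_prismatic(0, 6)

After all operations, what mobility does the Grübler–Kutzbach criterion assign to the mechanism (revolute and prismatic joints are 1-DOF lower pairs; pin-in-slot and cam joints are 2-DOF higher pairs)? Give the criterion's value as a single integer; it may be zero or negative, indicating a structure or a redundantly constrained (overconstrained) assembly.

(L,J1,J2)=(1,0,0); link0 fixed
link1: (2,0,0)
R 0-1 [J1]: (2,1,0)
link2: (3,1,0)
link3: (4,1,0)
R 3-1 [J1]: (4,2,0)
P 0-3 [J1]: (4,3,0)
link4: (5,3,0)
C 3-2 [J2]: (5,3,1)
PS 2-1 [J2]: (5,3,2)
C 4-1 [J2]: (5,3,3)
PS 4-2 [J2]: (5,3,4)
link5: (6,3,4)
P 0-5 [J1]: (6,4,4)
C 1-5 [J2]: (6,4,5)
link6: (7,4,5)
P 3-6 [J1]: (7,5,5)
P 0-6 [J1]: (7,6,5)
Grübler: 3·6 − 2·6 − 5 = 1

M = 1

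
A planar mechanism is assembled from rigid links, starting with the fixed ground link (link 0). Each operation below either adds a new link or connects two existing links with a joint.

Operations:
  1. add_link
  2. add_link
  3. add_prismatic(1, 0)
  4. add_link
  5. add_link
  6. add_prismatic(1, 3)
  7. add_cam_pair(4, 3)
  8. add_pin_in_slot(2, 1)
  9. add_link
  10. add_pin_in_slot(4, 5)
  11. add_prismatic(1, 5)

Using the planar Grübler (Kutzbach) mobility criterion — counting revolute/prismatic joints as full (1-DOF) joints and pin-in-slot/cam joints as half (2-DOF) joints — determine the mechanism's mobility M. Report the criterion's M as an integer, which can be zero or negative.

M = 6

[1;0;0] (link 0 is ground)
L+ [2;0;0]
L+ [3;0;0]
P(1,0)∈J1 [3;1;0]
L+ [4;1;0]
L+ [5;1;0]
P(1,3)∈J1 [5;2;0]
C(4,3)∈J2 [5;2;1]
PS(2,1)∈J2 [5;2;2]
L+ [6;2;2]
PS(4,5)∈J2 [6;2;3]
P(1,5)∈J1 [6;3;3]
mobility = 15 − 6 − 3 = 6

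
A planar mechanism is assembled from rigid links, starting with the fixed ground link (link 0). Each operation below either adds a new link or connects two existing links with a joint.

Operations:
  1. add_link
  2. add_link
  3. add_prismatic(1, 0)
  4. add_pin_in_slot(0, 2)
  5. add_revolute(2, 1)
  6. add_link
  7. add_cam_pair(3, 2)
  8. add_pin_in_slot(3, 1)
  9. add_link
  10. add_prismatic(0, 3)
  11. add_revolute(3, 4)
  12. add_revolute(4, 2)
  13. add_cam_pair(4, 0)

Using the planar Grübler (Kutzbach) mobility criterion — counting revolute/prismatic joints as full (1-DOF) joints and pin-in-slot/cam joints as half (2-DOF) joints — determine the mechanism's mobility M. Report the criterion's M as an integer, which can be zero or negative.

M = -2

link 0 = ground. State L|J1|J2 = 1|0|0
+link1  2|0|0
+link2  3|0|0
P(1,0) f=1→J1  3|1|0
PS(0,2) f=2→J2  3|1|1
R(2,1) f=1→J1  3|2|1
+link3  4|2|1
C(3,2) f=2→J2  4|2|2
PS(3,1) f=2→J2  4|2|3
+link4  5|2|3
P(0,3) f=1→J1  5|3|3
R(3,4) f=1→J1  5|4|3
R(4,2) f=1→J1  5|5|3
C(4,0) f=2→J2  5|5|4
M = 3(5−1)−2·5−4 = 12−10−4 = -2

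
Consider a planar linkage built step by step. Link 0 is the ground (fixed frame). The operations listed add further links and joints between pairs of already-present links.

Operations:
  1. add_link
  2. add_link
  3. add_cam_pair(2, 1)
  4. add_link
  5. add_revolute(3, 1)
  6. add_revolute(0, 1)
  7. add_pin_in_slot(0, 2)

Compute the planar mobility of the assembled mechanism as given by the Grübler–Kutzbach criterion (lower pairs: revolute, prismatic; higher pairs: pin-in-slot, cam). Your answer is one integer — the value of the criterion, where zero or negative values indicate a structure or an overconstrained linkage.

link 0 = ground. State L|J1|J2 = 1|0|0
+link1  2|0|0
+link2  3|0|0
C(2,1) f=2→J2  3|0|1
+link3  4|0|1
R(3,1) f=1→J1  4|1|1
R(0,1) f=1→J1  4|2|1
PS(0,2) f=2→J2  4|2|2
M = 3(4−1)−2·2−2 = 9−4−2 = 3

M = 3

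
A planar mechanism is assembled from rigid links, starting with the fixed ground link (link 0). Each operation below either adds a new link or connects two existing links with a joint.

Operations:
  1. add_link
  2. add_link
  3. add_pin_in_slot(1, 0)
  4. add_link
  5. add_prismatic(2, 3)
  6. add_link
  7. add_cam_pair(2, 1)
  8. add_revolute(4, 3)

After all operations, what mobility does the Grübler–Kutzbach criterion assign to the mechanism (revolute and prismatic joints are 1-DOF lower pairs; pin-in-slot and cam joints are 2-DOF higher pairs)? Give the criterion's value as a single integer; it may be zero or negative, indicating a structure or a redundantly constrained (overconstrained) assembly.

M = 6

(L,J1,J2)=(1,0,0); link0 fixed
link1: (2,0,0)
link2: (3,0,0)
PS 1-0 [J2]: (3,0,1)
link3: (4,0,1)
P 2-3 [J1]: (4,1,1)
link4: (5,1,1)
C 2-1 [J2]: (5,1,2)
R 4-3 [J1]: (5,2,2)
Grübler: 3·4 − 2·2 − 2 = 6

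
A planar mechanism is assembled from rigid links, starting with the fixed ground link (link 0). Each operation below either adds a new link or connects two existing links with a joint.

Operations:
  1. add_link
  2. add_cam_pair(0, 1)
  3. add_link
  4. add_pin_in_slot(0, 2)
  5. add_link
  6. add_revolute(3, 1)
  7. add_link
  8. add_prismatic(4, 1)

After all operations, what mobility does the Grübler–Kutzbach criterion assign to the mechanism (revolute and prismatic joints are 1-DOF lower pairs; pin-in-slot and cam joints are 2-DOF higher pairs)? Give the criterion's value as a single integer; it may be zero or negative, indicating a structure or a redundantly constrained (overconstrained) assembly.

M = 6

ground; <1,0,0>
#1 <2,0,0>
C:0↔1 J2 <2,0,1>
#2 <3,0,1>
PS:0↔2 J2 <3,0,2>
#3 <4,0,2>
R:3↔1 J1 <4,1,2>
#4 <5,1,2>
P:4↔1 J1 <5,2,2>
3×4 − 2×2 − 1×2 = 6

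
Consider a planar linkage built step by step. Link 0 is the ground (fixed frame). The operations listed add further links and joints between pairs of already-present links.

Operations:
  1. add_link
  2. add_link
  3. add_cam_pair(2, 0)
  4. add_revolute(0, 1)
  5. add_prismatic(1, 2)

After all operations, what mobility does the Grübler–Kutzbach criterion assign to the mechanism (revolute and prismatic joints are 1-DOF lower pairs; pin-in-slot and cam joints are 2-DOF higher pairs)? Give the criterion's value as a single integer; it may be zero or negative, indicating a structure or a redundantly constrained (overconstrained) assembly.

link 0 = ground. State L|J1|J2 = 1|0|0
+link1  2|0|0
+link2  3|0|0
C(2,0) f=2→J2  3|0|1
R(0,1) f=1→J1  3|1|1
P(1,2) f=1→J1  3|2|1
M = 3(3−1)−2·2−1 = 6−4−1 = 1

M = 1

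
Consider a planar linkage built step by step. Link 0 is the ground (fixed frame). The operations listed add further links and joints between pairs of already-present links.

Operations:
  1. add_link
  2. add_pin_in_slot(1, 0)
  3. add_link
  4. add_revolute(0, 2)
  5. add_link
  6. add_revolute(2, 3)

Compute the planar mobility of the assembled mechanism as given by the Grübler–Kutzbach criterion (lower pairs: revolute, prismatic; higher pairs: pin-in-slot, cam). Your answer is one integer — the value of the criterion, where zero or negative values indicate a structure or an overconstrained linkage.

M = 4

ground; <1,0,0>
#1 <2,0,0>
PS:1↔0 J2 <2,0,1>
#2 <3,0,1>
R:0↔2 J1 <3,1,1>
#3 <4,1,1>
R:2↔3 J1 <4,2,1>
3×3 − 2×2 − 1×1 = 4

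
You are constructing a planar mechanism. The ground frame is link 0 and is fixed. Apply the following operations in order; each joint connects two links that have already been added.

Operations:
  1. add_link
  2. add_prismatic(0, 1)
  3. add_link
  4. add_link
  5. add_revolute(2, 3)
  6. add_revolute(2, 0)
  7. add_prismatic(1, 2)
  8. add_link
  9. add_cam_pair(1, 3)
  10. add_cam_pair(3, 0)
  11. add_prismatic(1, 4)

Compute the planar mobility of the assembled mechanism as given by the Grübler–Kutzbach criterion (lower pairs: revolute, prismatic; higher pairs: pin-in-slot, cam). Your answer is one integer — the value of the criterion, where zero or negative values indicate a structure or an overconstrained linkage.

ground; <1,0,0>
#1 <2,0,0>
P:0↔1 J1 <2,1,0>
#2 <3,1,0>
#3 <4,1,0>
R:2↔3 J1 <4,2,0>
R:2↔0 J1 <4,3,0>
P:1↔2 J1 <4,4,0>
#4 <5,4,0>
C:1↔3 J2 <5,4,1>
C:3↔0 J2 <5,4,2>
P:1↔4 J1 <5,5,2>
3×4 − 2×5 − 1×2 = 0

M = 0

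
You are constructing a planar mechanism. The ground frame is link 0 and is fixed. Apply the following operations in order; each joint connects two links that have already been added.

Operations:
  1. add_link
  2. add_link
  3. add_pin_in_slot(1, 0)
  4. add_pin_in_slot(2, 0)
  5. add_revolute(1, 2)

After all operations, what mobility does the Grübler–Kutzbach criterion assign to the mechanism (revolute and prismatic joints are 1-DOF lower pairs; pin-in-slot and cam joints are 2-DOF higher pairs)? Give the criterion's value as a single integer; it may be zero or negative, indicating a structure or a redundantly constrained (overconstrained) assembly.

link 0 = ground. State L|J1|J2 = 1|0|0
+link1  2|0|0
+link2  3|0|0
PS(1,0) f=2→J2  3|0|1
PS(2,0) f=2→J2  3|0|2
R(1,2) f=1→J1  3|1|2
M = 3(3−1)−2·1−2 = 6−2−2 = 2

M = 2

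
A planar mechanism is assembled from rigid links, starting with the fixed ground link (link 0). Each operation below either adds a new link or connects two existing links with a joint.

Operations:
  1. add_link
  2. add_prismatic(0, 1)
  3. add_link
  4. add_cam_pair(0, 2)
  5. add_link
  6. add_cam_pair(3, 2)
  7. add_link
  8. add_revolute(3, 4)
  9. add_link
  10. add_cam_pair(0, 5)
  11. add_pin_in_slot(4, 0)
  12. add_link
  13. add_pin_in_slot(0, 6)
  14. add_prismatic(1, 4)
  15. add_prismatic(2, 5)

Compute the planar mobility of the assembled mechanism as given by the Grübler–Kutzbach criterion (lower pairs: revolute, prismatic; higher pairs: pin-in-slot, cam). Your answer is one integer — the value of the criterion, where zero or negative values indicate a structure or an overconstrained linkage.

M = 5

(L,J1,J2)=(1,0,0); link0 fixed
link1: (2,0,0)
P 0-1 [J1]: (2,1,0)
link2: (3,1,0)
C 0-2 [J2]: (3,1,1)
link3: (4,1,1)
C 3-2 [J2]: (4,1,2)
link4: (5,1,2)
R 3-4 [J1]: (5,2,2)
link5: (6,2,2)
C 0-5 [J2]: (6,2,3)
PS 4-0 [J2]: (6,2,4)
link6: (7,2,4)
PS 0-6 [J2]: (7,2,5)
P 1-4 [J1]: (7,3,5)
P 2-5 [J1]: (7,4,5)
Grübler: 3·6 − 2·4 − 5 = 5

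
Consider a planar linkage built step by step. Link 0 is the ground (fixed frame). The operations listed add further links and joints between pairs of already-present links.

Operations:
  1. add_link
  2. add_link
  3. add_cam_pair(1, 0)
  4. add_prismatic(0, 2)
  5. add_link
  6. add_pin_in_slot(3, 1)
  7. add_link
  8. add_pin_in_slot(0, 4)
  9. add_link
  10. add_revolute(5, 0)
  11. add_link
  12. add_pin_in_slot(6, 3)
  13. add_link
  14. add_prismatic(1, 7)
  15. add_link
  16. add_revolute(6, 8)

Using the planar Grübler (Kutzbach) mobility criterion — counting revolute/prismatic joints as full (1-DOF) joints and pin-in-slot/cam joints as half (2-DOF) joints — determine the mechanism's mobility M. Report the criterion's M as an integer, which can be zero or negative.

M = 12

(L,J1,J2)=(1,0,0); link0 fixed
link1: (2,0,0)
link2: (3,0,0)
C 1-0 [J2]: (3,0,1)
P 0-2 [J1]: (3,1,1)
link3: (4,1,1)
PS 3-1 [J2]: (4,1,2)
link4: (5,1,2)
PS 0-4 [J2]: (5,1,3)
link5: (6,1,3)
R 5-0 [J1]: (6,2,3)
link6: (7,2,3)
PS 6-3 [J2]: (7,2,4)
link7: (8,2,4)
P 1-7 [J1]: (8,3,4)
link8: (9,3,4)
R 6-8 [J1]: (9,4,4)
Grübler: 3·8 − 2·4 − 4 = 12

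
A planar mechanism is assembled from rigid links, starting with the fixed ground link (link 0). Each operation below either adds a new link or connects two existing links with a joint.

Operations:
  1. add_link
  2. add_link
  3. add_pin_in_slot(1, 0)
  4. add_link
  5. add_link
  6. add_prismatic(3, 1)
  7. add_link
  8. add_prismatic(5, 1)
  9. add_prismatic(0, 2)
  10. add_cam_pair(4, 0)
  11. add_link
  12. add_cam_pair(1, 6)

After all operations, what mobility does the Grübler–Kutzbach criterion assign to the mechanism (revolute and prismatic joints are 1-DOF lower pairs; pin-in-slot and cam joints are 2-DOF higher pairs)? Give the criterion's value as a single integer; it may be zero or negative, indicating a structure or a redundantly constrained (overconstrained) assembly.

M = 9

L=1 J1=0 J2=0
add link → L=2 J1=0 J2=0
add link → L=3 J1=0 J2=0
PS@1,0 dof=2 J2 → L=3 J1=0 J2=1
add link → L=4 J1=0 J2=1
add link → L=5 J1=0 J2=1
P@3,1 dof=1 J1 → L=5 J1=1 J2=1
add link → L=6 J1=1 J2=1
P@5,1 dof=1 J1 → L=6 J1=2 J2=1
P@0,2 dof=1 J1 → L=6 J1=3 J2=1
C@4,0 dof=2 J2 → L=6 J1=3 J2=2
add link → L=7 J1=3 J2=2
C@1,6 dof=2 J2 → L=7 J1=3 J2=3
M=3(L−1)−2J1−J2=3·6−2·3−3=9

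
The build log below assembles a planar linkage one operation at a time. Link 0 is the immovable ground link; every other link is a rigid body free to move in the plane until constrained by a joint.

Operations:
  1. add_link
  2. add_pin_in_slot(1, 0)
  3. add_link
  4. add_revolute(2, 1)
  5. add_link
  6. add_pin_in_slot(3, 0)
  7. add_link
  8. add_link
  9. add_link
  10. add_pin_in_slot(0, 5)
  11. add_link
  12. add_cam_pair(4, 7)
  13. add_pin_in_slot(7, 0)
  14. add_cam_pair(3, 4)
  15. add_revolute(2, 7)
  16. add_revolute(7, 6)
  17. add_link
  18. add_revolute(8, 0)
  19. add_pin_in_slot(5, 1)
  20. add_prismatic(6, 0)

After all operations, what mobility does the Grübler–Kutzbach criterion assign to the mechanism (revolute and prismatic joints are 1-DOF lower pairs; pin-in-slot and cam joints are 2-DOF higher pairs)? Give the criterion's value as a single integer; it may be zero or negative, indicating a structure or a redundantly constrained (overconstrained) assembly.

M = 7

L=1 J1=0 J2=0
add link → L=2 J1=0 J2=0
PS@1,0 dof=2 J2 → L=2 J1=0 J2=1
add link → L=3 J1=0 J2=1
R@2,1 dof=1 J1 → L=3 J1=1 J2=1
add link → L=4 J1=1 J2=1
PS@3,0 dof=2 J2 → L=4 J1=1 J2=2
add link → L=5 J1=1 J2=2
add link → L=6 J1=1 J2=2
add link → L=7 J1=1 J2=2
PS@0,5 dof=2 J2 → L=7 J1=1 J2=3
add link → L=8 J1=1 J2=3
C@4,7 dof=2 J2 → L=8 J1=1 J2=4
PS@7,0 dof=2 J2 → L=8 J1=1 J2=5
C@3,4 dof=2 J2 → L=8 J1=1 J2=6
R@2,7 dof=1 J1 → L=8 J1=2 J2=6
R@7,6 dof=1 J1 → L=8 J1=3 J2=6
add link → L=9 J1=3 J2=6
R@8,0 dof=1 J1 → L=9 J1=4 J2=6
PS@5,1 dof=2 J2 → L=9 J1=4 J2=7
P@6,0 dof=1 J1 → L=9 J1=5 J2=7
M=3(L−1)−2J1−J2=3·8−2·5−7=7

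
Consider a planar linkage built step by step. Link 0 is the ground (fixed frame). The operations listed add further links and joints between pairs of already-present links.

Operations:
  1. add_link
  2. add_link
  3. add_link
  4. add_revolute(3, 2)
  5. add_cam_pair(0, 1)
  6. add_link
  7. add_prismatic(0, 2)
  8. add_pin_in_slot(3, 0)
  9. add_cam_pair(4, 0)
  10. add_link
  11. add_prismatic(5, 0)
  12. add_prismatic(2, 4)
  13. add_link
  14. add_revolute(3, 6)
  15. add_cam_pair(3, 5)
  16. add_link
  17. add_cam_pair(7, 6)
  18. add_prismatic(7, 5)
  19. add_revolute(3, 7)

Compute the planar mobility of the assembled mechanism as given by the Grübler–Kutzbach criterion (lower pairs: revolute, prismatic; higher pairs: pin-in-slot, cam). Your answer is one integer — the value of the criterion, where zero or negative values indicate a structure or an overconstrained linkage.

M = 2

[1;0;0] (link 0 is ground)
L+ [2;0;0]
L+ [3;0;0]
L+ [4;0;0]
R(3,2)∈J1 [4;1;0]
C(0,1)∈J2 [4;1;1]
L+ [5;1;1]
P(0,2)∈J1 [5;2;1]
PS(3,0)∈J2 [5;2;2]
C(4,0)∈J2 [5;2;3]
L+ [6;2;3]
P(5,0)∈J1 [6;3;3]
P(2,4)∈J1 [6;4;3]
L+ [7;4;3]
R(3,6)∈J1 [7;5;3]
C(3,5)∈J2 [7;5;4]
L+ [8;5;4]
C(7,6)∈J2 [8;5;5]
P(7,5)∈J1 [8;6;5]
R(3,7)∈J1 [8;7;5]
mobility = 21 − 14 − 5 = 2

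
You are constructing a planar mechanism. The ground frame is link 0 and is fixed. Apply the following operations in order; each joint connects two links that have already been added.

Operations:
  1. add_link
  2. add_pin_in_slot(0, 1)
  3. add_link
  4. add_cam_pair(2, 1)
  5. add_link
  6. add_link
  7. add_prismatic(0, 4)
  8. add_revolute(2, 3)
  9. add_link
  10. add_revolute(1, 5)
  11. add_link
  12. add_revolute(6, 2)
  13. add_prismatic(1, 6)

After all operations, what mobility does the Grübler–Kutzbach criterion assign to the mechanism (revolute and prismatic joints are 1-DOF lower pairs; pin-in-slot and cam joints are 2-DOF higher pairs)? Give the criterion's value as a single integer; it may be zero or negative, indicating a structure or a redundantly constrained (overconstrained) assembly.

M = 6

(L,J1,J2)=(1,0,0); link0 fixed
link1: (2,0,0)
PS 0-1 [J2]: (2,0,1)
link2: (3,0,1)
C 2-1 [J2]: (3,0,2)
link3: (4,0,2)
link4: (5,0,2)
P 0-4 [J1]: (5,1,2)
R 2-3 [J1]: (5,2,2)
link5: (6,2,2)
R 1-5 [J1]: (6,3,2)
link6: (7,3,2)
R 6-2 [J1]: (7,4,2)
P 1-6 [J1]: (7,5,2)
Grübler: 3·6 − 2·5 − 2 = 6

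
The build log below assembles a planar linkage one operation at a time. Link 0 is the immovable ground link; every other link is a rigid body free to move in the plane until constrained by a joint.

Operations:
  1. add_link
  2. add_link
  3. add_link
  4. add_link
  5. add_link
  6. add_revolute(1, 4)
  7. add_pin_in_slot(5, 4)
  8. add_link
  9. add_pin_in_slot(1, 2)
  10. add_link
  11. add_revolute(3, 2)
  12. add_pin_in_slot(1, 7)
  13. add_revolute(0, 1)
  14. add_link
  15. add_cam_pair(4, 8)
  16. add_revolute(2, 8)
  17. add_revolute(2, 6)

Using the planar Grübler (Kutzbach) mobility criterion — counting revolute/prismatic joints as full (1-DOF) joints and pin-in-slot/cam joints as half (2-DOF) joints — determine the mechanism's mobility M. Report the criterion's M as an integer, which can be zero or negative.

link 0 = ground. State L|J1|J2 = 1|0|0
+link1  2|0|0
+link2  3|0|0
+link3  4|0|0
+link4  5|0|0
+link5  6|0|0
R(1,4) f=1→J1  6|1|0
PS(5,4) f=2→J2  6|1|1
+link6  7|1|1
PS(1,2) f=2→J2  7|1|2
+link7  8|1|2
R(3,2) f=1→J1  8|2|2
PS(1,7) f=2→J2  8|2|3
R(0,1) f=1→J1  8|3|3
+link8  9|3|3
C(4,8) f=2→J2  9|3|4
R(2,8) f=1→J1  9|4|4
R(2,6) f=1→J1  9|5|4
M = 3(9−1)−2·5−4 = 24−10−4 = 10

M = 10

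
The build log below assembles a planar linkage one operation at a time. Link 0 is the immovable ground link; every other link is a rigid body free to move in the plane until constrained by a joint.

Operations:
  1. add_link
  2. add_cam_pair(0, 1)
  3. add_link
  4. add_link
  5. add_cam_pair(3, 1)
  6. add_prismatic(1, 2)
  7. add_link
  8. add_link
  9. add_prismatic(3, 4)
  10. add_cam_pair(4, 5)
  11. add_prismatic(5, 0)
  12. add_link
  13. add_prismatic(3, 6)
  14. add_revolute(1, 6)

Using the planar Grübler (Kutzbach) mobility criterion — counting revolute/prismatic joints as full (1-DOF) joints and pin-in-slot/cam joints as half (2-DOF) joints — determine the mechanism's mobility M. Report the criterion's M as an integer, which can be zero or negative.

[1;0;0] (link 0 is ground)
L+ [2;0;0]
C(0,1)∈J2 [2;0;1]
L+ [3;0;1]
L+ [4;0;1]
C(3,1)∈J2 [4;0;2]
P(1,2)∈J1 [4;1;2]
L+ [5;1;2]
L+ [6;1;2]
P(3,4)∈J1 [6;2;2]
C(4,5)∈J2 [6;2;3]
P(5,0)∈J1 [6;3;3]
L+ [7;3;3]
P(3,6)∈J1 [7;4;3]
R(1,6)∈J1 [7;5;3]
mobility = 18 − 10 − 3 = 5

M = 5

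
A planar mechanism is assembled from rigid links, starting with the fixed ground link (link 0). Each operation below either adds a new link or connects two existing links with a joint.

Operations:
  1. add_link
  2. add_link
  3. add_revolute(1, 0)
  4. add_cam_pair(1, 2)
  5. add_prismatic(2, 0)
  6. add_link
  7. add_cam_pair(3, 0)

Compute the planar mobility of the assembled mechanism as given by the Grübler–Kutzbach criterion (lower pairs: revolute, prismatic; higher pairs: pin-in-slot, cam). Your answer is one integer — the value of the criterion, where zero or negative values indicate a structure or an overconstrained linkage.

L=1 J1=0 J2=0
add link → L=2 J1=0 J2=0
add link → L=3 J1=0 J2=0
R@1,0 dof=1 J1 → L=3 J1=1 J2=0
C@1,2 dof=2 J2 → L=3 J1=1 J2=1
P@2,0 dof=1 J1 → L=3 J1=2 J2=1
add link → L=4 J1=2 J2=1
C@3,0 dof=2 J2 → L=4 J1=2 J2=2
M=3(L−1)−2J1−J2=3·3−2·2−2=3

M = 3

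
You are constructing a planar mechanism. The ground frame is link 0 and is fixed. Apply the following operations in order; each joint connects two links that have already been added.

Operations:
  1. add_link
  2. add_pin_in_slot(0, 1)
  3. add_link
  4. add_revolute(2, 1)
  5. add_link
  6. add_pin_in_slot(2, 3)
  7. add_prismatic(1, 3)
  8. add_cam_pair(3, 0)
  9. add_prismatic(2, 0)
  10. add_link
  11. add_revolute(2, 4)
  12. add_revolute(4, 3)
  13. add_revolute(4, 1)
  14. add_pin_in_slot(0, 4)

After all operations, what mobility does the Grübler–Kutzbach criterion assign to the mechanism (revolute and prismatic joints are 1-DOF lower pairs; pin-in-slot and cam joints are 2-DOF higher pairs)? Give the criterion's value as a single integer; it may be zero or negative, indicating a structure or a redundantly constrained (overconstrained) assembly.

link 0 = ground. State L|J1|J2 = 1|0|0
+link1  2|0|0
PS(0,1) f=2→J2  2|0|1
+link2  3|0|1
R(2,1) f=1→J1  3|1|1
+link3  4|1|1
PS(2,3) f=2→J2  4|1|2
P(1,3) f=1→J1  4|2|2
C(3,0) f=2→J2  4|2|3
P(2,0) f=1→J1  4|3|3
+link4  5|3|3
R(2,4) f=1→J1  5|4|3
R(4,3) f=1→J1  5|5|3
R(4,1) f=1→J1  5|6|3
PS(0,4) f=2→J2  5|6|4
M = 3(5−1)−2·6−4 = 12−12−4 = -4

M = -4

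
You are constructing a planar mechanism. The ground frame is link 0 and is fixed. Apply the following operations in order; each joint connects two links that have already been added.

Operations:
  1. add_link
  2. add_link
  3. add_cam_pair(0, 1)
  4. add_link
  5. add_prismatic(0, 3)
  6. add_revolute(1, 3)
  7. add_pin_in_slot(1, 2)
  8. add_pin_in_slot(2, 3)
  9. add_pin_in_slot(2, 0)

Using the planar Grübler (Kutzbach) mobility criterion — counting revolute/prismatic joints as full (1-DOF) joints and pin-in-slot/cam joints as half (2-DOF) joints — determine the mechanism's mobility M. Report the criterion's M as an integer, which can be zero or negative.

link 0 = ground. State L|J1|J2 = 1|0|0
+link1  2|0|0
+link2  3|0|0
C(0,1) f=2→J2  3|0|1
+link3  4|0|1
P(0,3) f=1→J1  4|1|1
R(1,3) f=1→J1  4|2|1
PS(1,2) f=2→J2  4|2|2
PS(2,3) f=2→J2  4|2|3
PS(2,0) f=2→J2  4|2|4
M = 3(4−1)−2·2−4 = 9−4−4 = 1

M = 1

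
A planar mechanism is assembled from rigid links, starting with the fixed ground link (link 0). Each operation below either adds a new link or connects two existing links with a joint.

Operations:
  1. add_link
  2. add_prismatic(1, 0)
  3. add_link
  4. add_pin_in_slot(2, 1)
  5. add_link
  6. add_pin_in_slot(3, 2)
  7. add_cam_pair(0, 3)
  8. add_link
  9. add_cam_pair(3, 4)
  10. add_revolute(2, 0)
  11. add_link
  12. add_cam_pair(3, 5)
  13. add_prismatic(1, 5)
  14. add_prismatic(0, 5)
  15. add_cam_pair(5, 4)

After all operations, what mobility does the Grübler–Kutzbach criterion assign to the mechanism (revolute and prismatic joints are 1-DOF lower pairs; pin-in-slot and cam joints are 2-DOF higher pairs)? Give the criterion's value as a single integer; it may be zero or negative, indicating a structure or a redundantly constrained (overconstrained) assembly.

L=1 J1=0 J2=0
add link → L=2 J1=0 J2=0
P@1,0 dof=1 J1 → L=2 J1=1 J2=0
add link → L=3 J1=1 J2=0
PS@2,1 dof=2 J2 → L=3 J1=1 J2=1
add link → L=4 J1=1 J2=1
PS@3,2 dof=2 J2 → L=4 J1=1 J2=2
C@0,3 dof=2 J2 → L=4 J1=1 J2=3
add link → L=5 J1=1 J2=3
C@3,4 dof=2 J2 → L=5 J1=1 J2=4
R@2,0 dof=1 J1 → L=5 J1=2 J2=4
add link → L=6 J1=2 J2=4
C@3,5 dof=2 J2 → L=6 J1=2 J2=5
P@1,5 dof=1 J1 → L=6 J1=3 J2=5
P@0,5 dof=1 J1 → L=6 J1=4 J2=5
C@5,4 dof=2 J2 → L=6 J1=4 J2=6
M=3(L−1)−2J1−J2=3·5−2·4−6=1

M = 1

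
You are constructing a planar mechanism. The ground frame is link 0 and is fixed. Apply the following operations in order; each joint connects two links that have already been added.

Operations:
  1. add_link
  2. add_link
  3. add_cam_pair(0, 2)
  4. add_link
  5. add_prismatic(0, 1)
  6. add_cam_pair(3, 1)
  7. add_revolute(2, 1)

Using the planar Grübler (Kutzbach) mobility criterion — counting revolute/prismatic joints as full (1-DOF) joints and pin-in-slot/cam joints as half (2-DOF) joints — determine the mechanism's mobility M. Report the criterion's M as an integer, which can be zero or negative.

M = 3

L=1 J1=0 J2=0
add link → L=2 J1=0 J2=0
add link → L=3 J1=0 J2=0
C@0,2 dof=2 J2 → L=3 J1=0 J2=1
add link → L=4 J1=0 J2=1
P@0,1 dof=1 J1 → L=4 J1=1 J2=1
C@3,1 dof=2 J2 → L=4 J1=1 J2=2
R@2,1 dof=1 J1 → L=4 J1=2 J2=2
M=3(L−1)−2J1−J2=3·3−2·2−2=3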